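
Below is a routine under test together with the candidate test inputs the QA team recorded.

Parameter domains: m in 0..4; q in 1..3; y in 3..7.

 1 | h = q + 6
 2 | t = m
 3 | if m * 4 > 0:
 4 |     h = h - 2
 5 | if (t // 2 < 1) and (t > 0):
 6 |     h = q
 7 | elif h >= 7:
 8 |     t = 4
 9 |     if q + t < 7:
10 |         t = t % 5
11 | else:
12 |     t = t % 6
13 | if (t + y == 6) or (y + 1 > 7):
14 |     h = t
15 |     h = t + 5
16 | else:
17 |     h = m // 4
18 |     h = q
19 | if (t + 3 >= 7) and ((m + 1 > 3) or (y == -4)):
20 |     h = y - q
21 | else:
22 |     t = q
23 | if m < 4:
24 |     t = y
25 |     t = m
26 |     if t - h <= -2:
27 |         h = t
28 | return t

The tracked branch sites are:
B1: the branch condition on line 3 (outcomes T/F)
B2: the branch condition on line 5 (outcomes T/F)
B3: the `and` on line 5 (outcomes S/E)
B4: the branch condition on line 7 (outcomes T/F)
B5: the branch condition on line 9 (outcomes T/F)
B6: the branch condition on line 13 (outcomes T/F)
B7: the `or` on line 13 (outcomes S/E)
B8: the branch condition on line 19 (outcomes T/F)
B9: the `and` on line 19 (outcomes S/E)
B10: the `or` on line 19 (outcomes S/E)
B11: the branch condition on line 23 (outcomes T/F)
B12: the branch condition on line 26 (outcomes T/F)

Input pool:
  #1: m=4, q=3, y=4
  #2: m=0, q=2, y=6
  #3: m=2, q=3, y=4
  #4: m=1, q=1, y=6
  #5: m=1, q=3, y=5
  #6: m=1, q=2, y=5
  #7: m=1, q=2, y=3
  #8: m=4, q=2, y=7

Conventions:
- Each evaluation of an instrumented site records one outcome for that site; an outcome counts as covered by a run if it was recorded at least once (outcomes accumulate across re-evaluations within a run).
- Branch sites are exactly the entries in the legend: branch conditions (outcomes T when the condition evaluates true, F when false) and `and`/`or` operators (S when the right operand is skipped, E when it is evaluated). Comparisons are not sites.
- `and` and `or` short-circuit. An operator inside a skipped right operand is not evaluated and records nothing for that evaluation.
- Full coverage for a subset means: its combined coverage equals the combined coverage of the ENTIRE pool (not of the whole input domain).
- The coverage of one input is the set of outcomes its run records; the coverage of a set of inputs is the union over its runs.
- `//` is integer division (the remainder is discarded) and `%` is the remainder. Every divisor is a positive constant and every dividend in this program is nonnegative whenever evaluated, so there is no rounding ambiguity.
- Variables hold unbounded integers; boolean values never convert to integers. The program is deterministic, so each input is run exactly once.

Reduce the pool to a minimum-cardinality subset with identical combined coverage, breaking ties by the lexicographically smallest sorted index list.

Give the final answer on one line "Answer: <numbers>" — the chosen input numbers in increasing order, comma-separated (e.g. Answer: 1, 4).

test 1 (m=4, q=3, y=4) hits B1=T, B2=F, B3=S, B4=T, B5=F, B6=F, B7=E, B8=T, B9=E, B10=S, B11=F
test 2 (m=0, q=2, y=6) hits B1=F, B2=F, B3=E, B4=T, B5=T, B6=F, B7=E, B8=F, B9=E, B10=E, B11=T, B12=T
test 3 (m=2, q=3, y=4) hits B1=T, B2=F, B3=S, B4=T, B5=F, B6=F, B7=E, B8=F, B9=E, B10=E, B11=T, B12=F
test 4 (m=1, q=1, y=6) hits B1=T, B2=T, B3=E, B6=F, B7=E, B8=F, B9=S, B11=T, B12=F
test 5 (m=1, q=3, y=5) hits B1=T, B2=T, B3=E, B6=T, B7=S, B8=F, B9=S, B11=T, B12=T
test 6 (m=1, q=2, y=5) hits B1=T, B2=T, B3=E, B6=T, B7=S, B8=F, B9=S, B11=T, B12=T
test 7 (m=1, q=2, y=3) hits B1=T, B2=T, B3=E, B6=F, B7=E, B8=F, B9=S, B11=T, B12=F
test 8 (m=4, q=2, y=7) hits B1=T, B2=F, B3=S, B4=F, B6=T, B7=E, B8=T, B9=E, B10=S, B11=F
pool-wide coverage (24 outcomes): B1=T, B1=F, B2=T, B2=F, B3=S, B3=E, B4=T, B4=F, B5=T, B5=F, B6=T, B6=F, B7=S, B7=E, B8=T, B8=F, B9=S, B9=E, B10=S, B10=E, B11=T, B11=F, B12=T, B12=F
checked all size-1 subsets: none covers 24 outcomes (max 12/24)
checked all size-2 subsets: none covers 24 outcomes (max 19/24)
checked all size-3 subsets: none covers 24 outcomes (max 22/24)
at size 4, {2, 3, 5, 8} reaches all 24 outcomes; every lexicographically earlier size-4 subset fails

Answer: 2, 3, 5, 8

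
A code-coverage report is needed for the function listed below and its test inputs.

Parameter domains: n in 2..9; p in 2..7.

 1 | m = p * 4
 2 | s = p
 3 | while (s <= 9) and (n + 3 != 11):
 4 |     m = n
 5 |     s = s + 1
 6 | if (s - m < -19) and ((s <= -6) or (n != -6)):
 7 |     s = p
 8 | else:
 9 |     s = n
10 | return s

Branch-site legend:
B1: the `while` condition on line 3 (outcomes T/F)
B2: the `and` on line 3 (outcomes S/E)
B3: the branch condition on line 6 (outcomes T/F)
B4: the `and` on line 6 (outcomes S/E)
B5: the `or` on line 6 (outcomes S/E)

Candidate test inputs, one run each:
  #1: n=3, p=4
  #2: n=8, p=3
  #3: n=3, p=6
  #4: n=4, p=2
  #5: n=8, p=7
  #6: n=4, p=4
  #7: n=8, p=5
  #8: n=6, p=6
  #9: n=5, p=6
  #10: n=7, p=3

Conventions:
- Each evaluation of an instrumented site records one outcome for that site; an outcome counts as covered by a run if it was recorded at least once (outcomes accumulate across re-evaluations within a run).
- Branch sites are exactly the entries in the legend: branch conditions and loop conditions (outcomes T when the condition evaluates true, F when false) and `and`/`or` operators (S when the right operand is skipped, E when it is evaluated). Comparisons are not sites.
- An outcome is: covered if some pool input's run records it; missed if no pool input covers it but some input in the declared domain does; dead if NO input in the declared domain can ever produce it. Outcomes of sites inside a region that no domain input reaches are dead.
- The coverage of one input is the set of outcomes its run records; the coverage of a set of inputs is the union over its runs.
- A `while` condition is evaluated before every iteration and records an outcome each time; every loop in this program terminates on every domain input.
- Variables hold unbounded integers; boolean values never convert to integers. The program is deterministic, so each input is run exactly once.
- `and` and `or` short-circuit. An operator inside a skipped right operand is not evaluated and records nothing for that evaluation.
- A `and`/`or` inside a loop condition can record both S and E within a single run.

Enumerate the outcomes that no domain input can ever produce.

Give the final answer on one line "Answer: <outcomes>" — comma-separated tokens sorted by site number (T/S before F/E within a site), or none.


running all 48 domain inputs and tallying outcomes:
  B5=S: zero occurrences over every domain input -> dead
  reachable outcomes have witnesses, e.g. B1=T (e.g. n=2, p=2), B1=F (e.g. n=2, p=2), B2=S (e.g. n=2, p=2), B2=E (e.g. n=2, p=2)
Answer: B5=S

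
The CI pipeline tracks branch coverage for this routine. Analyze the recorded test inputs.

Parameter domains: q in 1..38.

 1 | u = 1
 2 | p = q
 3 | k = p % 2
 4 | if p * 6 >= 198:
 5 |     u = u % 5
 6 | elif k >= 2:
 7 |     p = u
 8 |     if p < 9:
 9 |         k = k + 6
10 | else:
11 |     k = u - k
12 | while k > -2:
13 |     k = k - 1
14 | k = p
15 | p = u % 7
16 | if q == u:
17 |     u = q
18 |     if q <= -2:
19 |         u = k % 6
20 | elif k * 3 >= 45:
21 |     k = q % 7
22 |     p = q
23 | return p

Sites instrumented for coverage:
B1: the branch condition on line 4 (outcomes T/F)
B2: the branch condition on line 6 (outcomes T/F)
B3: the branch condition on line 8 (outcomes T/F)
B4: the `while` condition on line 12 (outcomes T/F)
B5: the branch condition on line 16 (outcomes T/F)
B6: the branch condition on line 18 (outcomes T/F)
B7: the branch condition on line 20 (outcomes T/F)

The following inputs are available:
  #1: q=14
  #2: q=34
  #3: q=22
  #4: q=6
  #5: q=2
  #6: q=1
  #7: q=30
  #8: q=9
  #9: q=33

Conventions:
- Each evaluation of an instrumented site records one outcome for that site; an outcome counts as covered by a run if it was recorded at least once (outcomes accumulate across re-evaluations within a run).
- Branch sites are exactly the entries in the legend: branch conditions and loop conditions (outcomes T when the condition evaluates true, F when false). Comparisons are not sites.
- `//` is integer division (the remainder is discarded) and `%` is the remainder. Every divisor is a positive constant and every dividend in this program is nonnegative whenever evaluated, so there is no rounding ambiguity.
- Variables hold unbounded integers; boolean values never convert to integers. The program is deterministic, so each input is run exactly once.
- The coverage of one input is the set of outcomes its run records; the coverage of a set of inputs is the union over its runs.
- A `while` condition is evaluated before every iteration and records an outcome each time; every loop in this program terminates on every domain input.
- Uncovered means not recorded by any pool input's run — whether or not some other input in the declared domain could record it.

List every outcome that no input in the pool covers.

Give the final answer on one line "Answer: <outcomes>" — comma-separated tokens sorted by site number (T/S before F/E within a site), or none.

input #1, q=14: events B1->F, B2->F, B4->T, B4->T, B4->T, B4->F, B5->F, B7->F; outcomes B1=F, B2=F, B4=T, B4=F, B5=F, B7=F
input #2, q=34: events B1->T, B4->T, B4->T, B4->F, B5->F, B7->T; outcomes B1=T, B4=T, B4=F, B5=F, B7=T
input #3, q=22: events B1->F, B2->F, B4->T, B4->T, B4->T, B4->F, B5->F, B7->T; outcomes B1=F, B2=F, B4=T, B4=F, B5=F, B7=T
input #4, q=6: events B1->F, B2->F, B4->T, B4->T, B4->T, B4->F, B5->F, B7->F; outcomes B1=F, B2=F, B4=T, B4=F, B5=F, B7=F
input #5, q=2: events B1->F, B2->F, B4->T, B4->T, B4->T, B4->F, B5->F, B7->F; outcomes B1=F, B2=F, B4=T, B4=F, B5=F, B7=F
input #6, q=1: events B1->F, B2->F, B4->T, B4->T, B4->F, B5->T, B6->F; outcomes B1=F, B2=F, B4=T, B4=F, B5=T, B6=F
input #7, q=30: events B1->F, B2->F, B4->T, B4->T, B4->T, B4->F, B5->F, B7->T; outcomes B1=F, B2=F, B4=T, B4=F, B5=F, B7=T
input #8, q=9: events B1->F, B2->F, B4->T, B4->T, B4->F, B5->F, B7->F; outcomes B1=F, B2=F, B4=T, B4=F, B5=F, B7=F
input #9, q=33: events B1->T, B4->T, B4->T, B4->T, B4->F, B5->F, B7->T; outcomes B1=T, B4=T, B4=F, B5=F, B7=T
union over the pool: B1=T, B1=F, B2=F, B4=T, B4=F, B5=T, B5=F, B6=F, B7=T, B7=F
uncovered (4 of 14): B2=T, B3=T, B3=F, B6=T

Answer: B2=T, B3=T, B3=F, B6=T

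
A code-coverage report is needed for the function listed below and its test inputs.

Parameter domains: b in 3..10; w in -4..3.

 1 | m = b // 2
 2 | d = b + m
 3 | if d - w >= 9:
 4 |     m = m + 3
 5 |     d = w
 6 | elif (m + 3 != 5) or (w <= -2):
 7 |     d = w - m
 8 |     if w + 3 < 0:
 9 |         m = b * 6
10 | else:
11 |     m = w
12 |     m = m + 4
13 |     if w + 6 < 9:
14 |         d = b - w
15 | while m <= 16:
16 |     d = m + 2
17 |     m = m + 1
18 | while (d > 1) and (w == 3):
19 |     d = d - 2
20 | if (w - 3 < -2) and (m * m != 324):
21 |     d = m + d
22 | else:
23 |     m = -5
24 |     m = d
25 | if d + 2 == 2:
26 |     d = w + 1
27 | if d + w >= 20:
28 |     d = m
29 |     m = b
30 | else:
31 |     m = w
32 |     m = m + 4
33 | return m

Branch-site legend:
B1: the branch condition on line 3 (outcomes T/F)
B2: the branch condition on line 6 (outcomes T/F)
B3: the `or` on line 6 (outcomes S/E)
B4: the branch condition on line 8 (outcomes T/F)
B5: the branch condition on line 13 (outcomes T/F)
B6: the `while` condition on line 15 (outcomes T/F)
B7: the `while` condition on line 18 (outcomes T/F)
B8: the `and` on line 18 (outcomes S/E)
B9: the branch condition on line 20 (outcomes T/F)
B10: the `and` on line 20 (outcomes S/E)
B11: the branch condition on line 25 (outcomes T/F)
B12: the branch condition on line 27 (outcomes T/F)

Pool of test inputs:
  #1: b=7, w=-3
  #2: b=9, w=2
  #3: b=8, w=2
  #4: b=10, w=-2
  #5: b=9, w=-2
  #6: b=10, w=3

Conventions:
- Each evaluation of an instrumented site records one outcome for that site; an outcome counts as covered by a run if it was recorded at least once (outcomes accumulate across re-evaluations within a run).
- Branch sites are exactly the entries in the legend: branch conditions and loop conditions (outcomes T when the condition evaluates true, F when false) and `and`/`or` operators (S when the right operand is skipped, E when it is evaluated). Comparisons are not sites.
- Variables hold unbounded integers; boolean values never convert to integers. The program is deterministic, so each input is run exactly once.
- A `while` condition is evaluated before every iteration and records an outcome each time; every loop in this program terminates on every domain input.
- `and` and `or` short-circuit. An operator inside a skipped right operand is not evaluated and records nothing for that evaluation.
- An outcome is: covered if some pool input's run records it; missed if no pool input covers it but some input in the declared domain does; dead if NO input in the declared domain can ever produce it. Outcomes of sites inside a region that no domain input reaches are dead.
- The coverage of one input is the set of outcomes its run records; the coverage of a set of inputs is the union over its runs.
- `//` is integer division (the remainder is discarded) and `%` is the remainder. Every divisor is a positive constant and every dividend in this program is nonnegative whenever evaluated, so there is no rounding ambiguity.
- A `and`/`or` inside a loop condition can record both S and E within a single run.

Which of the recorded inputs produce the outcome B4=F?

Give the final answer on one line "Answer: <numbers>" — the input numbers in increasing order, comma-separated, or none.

input #1 (b=7, w=-3): does not produce B4=F
input #2 (b=9, w=2): does not produce B4=F
input #3 (b=8, w=2): does not produce B4=F
input #4 (b=10, w=-2): does not produce B4=F
input #5 (b=9, w=-2): does not produce B4=F
input #6 (b=10, w=3): does not produce B4=F

Answer: none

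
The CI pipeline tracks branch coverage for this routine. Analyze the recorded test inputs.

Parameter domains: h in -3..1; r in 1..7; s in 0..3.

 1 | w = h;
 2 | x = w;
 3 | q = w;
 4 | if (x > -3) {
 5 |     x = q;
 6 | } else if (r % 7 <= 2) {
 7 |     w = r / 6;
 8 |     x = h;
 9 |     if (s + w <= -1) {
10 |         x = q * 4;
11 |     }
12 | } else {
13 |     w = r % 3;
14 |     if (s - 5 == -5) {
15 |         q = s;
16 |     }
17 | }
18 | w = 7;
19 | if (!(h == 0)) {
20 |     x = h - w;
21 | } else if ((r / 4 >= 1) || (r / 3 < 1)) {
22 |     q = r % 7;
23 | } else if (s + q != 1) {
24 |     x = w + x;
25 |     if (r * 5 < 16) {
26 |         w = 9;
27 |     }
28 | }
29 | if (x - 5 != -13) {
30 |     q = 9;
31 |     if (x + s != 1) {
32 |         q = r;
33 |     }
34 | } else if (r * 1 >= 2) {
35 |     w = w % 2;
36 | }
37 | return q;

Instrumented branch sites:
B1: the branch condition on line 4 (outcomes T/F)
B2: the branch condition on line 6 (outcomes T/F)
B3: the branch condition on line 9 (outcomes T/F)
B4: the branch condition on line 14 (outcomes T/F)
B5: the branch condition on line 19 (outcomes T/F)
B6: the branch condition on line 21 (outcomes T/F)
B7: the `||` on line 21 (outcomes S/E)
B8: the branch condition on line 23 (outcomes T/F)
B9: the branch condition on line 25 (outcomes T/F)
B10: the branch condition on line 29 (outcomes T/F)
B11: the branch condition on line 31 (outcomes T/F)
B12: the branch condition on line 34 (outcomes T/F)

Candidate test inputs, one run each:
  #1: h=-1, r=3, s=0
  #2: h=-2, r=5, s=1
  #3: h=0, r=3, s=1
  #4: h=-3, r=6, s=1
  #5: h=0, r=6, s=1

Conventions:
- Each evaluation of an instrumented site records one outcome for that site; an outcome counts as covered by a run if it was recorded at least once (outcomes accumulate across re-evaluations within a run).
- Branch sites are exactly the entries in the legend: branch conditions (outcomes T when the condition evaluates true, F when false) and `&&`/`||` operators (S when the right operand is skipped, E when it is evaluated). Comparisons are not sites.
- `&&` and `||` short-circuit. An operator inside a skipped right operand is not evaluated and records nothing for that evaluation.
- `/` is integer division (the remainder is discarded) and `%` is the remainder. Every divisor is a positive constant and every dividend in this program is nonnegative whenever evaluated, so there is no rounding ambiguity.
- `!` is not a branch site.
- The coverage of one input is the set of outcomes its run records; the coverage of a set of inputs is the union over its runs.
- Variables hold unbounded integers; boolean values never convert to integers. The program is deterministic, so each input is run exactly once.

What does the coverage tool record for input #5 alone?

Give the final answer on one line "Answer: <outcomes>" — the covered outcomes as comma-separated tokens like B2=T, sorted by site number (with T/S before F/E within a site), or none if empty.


Running input #5 (h=0, r=6, s=1), event by event:
  B1->T, B5->F, B7->S, B6->T, B10->T, B11->F
collecting distinct outcomes: B1=T, B5=F, B6=T, B7=S, B10=T, B11=F
Answer: B1=T, B5=F, B6=T, B7=S, B10=T, B11=F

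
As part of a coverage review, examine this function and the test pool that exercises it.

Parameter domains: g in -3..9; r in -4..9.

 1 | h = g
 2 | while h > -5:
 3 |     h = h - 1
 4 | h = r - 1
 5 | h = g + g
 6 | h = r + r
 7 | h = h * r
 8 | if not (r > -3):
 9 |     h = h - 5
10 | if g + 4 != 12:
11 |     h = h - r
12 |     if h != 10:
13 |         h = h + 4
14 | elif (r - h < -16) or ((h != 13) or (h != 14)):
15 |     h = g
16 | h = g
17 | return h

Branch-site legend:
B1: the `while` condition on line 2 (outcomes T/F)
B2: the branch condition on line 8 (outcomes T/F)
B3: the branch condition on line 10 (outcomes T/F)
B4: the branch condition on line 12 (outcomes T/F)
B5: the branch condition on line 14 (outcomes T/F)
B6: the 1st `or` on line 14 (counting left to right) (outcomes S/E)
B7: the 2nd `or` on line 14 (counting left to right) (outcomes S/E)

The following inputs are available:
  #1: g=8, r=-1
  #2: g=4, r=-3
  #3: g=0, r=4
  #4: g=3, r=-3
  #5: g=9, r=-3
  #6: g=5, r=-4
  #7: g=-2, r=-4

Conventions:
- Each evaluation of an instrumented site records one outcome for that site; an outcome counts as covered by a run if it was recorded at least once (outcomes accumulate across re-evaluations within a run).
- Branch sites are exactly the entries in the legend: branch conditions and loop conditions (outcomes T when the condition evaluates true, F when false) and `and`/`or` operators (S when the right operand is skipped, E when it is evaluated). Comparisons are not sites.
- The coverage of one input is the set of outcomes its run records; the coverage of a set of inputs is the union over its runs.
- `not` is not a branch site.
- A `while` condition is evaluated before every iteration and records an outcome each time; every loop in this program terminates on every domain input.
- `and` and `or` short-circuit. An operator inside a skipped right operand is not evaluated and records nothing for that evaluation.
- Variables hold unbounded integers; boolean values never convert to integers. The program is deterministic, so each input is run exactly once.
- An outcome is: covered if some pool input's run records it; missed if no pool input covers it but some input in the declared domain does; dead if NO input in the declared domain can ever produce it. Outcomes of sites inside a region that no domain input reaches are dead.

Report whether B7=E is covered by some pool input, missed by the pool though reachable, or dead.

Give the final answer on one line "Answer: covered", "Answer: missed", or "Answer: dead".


no pool input records B7=E
but domain input (g=8, r=-3) does record it -> reachable, so missed
Answer: missed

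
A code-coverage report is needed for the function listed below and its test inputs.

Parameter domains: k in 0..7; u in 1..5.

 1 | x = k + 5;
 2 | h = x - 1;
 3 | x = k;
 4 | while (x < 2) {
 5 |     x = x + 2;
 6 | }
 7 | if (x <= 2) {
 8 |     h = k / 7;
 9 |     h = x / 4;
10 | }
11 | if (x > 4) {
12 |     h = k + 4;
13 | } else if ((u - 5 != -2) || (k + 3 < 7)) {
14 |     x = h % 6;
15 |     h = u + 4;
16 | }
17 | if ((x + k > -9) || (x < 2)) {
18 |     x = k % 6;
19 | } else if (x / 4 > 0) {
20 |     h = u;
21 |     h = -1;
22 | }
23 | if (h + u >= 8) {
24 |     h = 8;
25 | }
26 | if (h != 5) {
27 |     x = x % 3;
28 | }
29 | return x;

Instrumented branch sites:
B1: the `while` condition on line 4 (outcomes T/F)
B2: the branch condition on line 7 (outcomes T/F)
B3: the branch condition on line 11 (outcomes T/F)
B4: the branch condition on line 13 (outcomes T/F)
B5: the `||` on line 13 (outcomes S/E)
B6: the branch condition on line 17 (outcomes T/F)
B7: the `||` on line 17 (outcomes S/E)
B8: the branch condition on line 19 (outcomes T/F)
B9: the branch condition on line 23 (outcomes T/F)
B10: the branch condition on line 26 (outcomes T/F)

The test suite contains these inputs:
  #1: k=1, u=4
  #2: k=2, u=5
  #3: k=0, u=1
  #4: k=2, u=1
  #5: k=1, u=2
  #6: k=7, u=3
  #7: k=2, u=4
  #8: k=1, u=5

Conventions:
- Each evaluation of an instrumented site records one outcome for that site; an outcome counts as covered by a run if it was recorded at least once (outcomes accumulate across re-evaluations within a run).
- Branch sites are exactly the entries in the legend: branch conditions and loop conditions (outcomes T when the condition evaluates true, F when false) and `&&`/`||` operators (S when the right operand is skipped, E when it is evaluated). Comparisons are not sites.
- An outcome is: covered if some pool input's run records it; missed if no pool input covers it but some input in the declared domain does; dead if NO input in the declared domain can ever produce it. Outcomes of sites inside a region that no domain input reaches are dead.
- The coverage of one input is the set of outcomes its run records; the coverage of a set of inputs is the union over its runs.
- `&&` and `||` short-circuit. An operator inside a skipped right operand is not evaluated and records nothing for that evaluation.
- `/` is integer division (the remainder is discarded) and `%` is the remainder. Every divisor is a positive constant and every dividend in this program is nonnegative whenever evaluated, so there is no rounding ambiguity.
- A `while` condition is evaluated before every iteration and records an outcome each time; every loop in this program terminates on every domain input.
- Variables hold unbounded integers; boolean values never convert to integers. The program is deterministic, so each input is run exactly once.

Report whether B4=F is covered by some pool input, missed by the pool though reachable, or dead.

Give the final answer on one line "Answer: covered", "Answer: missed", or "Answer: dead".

no pool input records B4=F
but domain input (k=4, u=3) does record it -> reachable, so missed

Answer: missed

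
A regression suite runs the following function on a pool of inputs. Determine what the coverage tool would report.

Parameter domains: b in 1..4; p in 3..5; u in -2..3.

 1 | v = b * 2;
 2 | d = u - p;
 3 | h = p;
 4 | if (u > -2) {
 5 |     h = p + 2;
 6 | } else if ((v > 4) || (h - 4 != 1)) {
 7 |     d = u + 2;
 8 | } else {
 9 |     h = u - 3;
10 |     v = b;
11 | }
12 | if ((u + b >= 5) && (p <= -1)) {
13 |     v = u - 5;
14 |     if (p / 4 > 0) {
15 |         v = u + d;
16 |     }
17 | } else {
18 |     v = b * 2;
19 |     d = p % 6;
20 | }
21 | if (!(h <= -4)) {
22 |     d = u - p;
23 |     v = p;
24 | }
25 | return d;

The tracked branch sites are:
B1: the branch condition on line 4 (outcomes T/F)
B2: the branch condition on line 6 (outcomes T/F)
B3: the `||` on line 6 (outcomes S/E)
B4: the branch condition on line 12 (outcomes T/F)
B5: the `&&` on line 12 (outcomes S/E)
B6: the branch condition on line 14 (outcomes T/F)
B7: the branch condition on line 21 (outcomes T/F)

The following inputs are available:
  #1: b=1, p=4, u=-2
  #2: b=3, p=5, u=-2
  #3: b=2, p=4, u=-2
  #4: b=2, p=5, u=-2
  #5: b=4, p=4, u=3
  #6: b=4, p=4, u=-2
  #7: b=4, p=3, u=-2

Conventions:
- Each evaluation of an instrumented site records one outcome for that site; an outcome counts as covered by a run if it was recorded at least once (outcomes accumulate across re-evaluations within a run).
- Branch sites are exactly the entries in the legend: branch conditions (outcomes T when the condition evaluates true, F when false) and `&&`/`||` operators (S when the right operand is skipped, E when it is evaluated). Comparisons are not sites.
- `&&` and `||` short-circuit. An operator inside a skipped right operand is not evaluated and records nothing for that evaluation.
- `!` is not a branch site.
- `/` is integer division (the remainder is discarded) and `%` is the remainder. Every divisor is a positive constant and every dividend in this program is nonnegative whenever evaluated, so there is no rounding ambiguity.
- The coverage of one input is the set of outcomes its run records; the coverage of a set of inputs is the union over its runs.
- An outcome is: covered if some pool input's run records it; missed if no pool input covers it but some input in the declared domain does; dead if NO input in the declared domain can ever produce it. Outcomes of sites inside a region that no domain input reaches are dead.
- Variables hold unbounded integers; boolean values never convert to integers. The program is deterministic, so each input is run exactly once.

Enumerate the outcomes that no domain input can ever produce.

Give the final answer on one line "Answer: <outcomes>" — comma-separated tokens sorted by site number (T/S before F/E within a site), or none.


sweeping the full domain (72 inputs) for each outcome:
  B4=T: unreachable across the whole domain -> dead
  B6=T: unreachable across the whole domain -> dead
  B6=F: unreachable across the whole domain -> dead
  reachable outcomes have witnesses, e.g. B1=T (e.g. b=1, p=3, u=-1), B1=F (e.g. b=1, p=3, u=-2), B2=T (e.g. b=1, p=3, u=-2), B2=F (e.g. b=1, p=5, u=-2)
Answer: B4=T, B6=T, B6=F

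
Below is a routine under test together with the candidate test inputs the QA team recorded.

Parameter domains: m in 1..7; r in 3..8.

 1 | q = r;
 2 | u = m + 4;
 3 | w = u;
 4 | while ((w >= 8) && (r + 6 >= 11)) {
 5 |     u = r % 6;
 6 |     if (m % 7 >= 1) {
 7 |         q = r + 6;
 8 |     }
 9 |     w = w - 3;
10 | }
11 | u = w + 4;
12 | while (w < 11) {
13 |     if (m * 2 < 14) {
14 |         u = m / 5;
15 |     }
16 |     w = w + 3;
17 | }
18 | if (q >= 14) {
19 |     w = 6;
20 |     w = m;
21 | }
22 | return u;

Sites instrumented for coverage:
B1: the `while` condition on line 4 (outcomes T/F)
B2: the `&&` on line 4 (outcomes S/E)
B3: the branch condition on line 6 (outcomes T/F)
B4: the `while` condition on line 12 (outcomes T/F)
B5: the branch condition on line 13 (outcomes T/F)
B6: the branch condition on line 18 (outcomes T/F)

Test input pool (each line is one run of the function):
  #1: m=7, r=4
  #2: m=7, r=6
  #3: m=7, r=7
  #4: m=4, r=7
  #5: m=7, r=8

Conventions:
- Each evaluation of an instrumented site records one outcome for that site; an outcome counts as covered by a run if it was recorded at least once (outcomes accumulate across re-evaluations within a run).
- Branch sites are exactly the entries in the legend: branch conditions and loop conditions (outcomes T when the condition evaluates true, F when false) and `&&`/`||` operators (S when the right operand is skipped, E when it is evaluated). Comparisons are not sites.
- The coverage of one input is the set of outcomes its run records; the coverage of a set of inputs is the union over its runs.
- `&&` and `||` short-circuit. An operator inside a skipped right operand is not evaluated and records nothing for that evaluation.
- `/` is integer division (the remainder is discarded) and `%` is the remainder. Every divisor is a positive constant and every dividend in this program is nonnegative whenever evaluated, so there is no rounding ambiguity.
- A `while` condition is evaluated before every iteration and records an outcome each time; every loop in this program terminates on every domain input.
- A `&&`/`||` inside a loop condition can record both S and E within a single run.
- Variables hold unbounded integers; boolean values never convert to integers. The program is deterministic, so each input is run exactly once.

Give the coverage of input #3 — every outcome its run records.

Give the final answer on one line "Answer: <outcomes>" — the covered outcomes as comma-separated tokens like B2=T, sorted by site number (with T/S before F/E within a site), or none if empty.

Running input #3 (m=7, r=7), event by event:
  B2->E, B1->T, B3->F, B2->E, B1->T, B3->F, B2->S, B1->F, B4->T, B5->F
  B4->T, B5->F, B4->F, B6->F
deduplicating events, the covered set is: B1=T, B1=F, B2=S, B2=E, B3=F, B4=T, B4=F, B5=F, B6=F

Answer: B1=T, B1=F, B2=S, B2=E, B3=F, B4=T, B4=F, B5=F, B6=F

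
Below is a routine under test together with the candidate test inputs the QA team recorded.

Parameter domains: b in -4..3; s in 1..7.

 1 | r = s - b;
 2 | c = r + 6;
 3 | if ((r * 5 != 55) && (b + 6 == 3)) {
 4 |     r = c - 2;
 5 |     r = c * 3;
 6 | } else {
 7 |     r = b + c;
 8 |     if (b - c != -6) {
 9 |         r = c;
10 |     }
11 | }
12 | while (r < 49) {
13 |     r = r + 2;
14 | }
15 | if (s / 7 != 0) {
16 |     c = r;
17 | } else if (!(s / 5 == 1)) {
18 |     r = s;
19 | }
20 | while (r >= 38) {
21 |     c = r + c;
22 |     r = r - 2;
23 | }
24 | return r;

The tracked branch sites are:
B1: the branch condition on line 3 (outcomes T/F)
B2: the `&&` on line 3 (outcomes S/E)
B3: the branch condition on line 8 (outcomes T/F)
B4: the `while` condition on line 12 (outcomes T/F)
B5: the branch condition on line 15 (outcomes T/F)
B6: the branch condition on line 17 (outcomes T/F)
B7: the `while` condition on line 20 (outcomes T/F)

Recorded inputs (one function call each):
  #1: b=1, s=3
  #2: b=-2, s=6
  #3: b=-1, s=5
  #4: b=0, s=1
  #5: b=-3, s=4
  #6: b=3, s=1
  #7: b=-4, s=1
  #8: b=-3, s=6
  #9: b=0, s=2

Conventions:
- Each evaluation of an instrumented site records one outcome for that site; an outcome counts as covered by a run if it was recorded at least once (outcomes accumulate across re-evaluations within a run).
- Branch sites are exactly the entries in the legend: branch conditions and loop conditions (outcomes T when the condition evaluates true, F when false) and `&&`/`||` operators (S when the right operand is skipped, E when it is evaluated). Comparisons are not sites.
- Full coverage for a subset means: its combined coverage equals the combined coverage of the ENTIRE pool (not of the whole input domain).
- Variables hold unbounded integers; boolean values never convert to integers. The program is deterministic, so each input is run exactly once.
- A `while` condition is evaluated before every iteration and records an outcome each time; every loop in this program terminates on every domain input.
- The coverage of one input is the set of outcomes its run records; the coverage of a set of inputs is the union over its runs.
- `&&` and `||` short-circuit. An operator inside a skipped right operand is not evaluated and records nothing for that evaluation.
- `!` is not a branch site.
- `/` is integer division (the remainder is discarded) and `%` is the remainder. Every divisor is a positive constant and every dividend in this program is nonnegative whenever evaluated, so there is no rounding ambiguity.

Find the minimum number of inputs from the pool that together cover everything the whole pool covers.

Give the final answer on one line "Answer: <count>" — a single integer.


input #1, b=1, s=3: outcomes B1=F, B2=E, B3=T, B4=T, B4=F, B5=F, B6=T, B7=F
input #2, b=-2, s=6: outcomes B1=F, B2=E, B3=T, B4=T, B4=F, B5=F, B6=F, B7=T, B7=F
input #3, b=-1, s=5: outcomes B1=F, B2=E, B3=T, B4=T, B4=F, B5=F, B6=F, B7=T, B7=F
input #4, b=0, s=1: outcomes B1=F, B2=E, B3=T, B4=T, B4=F, B5=F, B6=T, B7=F
input #5, b=-3, s=4: outcomes B1=T, B2=E, B4=T, B4=F, B5=F, B6=T, B7=F
input #6, b=3, s=1: outcomes B1=F, B2=E, B3=T, B4=T, B4=F, B5=F, B6=T, B7=F
input #7, b=-4, s=1: outcomes B1=F, B2=E, B3=T, B4=T, B4=F, B5=F, B6=T, B7=F
input #8, b=-3, s=6: outcomes B1=T, B2=E, B4=T, B4=F, B5=F, B6=F, B7=T, B7=F
input #9, b=0, s=2: outcomes B1=F, B2=E, B3=T, B4=T, B4=F, B5=F, B6=T, B7=F
together the pool reaches 11 outcomes: B1=T, B1=F, B2=E, B3=T, B4=T, B4=F, B5=F, B6=T, B6=F, B7=T, B7=F
checked all size-1 subsets: none covers 11 outcomes (max 9/11)
the canonical winner is {1, 8}: size 2, full 11-outcome coverage, earliest index list among size-2 covers
Answer: 2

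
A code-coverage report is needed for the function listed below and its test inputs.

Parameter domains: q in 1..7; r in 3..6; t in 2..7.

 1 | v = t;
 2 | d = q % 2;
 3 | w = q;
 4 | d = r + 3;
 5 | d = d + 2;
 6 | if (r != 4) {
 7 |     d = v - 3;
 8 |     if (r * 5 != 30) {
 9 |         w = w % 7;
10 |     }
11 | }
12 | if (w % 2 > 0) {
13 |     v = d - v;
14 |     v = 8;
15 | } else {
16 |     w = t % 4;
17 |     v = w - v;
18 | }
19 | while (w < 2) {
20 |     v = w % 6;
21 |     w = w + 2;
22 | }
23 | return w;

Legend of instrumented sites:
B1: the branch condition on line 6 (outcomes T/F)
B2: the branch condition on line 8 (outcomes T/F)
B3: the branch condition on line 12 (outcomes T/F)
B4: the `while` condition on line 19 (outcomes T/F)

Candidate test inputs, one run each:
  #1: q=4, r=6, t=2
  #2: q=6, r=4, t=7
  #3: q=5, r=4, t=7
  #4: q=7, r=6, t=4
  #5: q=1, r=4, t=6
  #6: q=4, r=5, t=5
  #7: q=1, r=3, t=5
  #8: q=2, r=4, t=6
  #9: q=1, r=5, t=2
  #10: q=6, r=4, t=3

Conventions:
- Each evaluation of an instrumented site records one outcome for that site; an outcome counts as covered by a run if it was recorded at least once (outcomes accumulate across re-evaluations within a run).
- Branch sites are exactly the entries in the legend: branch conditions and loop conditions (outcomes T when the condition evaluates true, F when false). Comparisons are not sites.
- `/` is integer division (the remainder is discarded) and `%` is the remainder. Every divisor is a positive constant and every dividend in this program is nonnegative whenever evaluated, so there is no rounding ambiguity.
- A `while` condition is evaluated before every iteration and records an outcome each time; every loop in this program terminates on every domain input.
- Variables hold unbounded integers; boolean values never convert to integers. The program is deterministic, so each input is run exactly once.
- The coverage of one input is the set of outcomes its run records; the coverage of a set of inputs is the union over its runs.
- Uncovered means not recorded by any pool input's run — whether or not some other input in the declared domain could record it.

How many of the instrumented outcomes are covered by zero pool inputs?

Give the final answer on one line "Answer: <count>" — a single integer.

#1 (q=4, r=6, t=2) -> B1->T, B2->F, B3->F, B4->F; covered: B1=T, B2=F, B3=F, B4=F
#2 (q=6, r=4, t=7) -> B1->F, B3->F, B4->F; covered: B1=F, B3=F, B4=F
#3 (q=5, r=4, t=7) -> B1->F, B3->T, B4->F; covered: B1=F, B3=T, B4=F
#4 (q=7, r=6, t=4) -> B1->T, B2->F, B3->T, B4->F; covered: B1=T, B2=F, B3=T, B4=F
#5 (q=1, r=4, t=6) -> B1->F, B3->T, B4->T, B4->F; covered: B1=F, B3=T, B4=T, B4=F
#6 (q=4, r=5, t=5) -> B1->T, B2->T, B3->F, B4->T, B4->F; covered: B1=T, B2=T, B3=F, B4=T, B4=F
#7 (q=1, r=3, t=5) -> B1->T, B2->T, B3->T, B4->T, B4->F; covered: B1=T, B2=T, B3=T, B4=T, B4=F
#8 (q=2, r=4, t=6) -> B1->F, B3->F, B4->F; covered: B1=F, B3=F, B4=F
#9 (q=1, r=5, t=2) -> B1->T, B2->T, B3->T, B4->T, B4->F; covered: B1=T, B2=T, B3=T, B4=T, B4=F
#10 (q=6, r=4, t=3) -> B1->F, B3->F, B4->F; covered: B1=F, B3=F, B4=F
union over the pool: B1=T, B1=F, B2=T, B2=F, B3=T, B3=F, B4=T, B4=F
uncovered (0 of 8): none

Answer: 0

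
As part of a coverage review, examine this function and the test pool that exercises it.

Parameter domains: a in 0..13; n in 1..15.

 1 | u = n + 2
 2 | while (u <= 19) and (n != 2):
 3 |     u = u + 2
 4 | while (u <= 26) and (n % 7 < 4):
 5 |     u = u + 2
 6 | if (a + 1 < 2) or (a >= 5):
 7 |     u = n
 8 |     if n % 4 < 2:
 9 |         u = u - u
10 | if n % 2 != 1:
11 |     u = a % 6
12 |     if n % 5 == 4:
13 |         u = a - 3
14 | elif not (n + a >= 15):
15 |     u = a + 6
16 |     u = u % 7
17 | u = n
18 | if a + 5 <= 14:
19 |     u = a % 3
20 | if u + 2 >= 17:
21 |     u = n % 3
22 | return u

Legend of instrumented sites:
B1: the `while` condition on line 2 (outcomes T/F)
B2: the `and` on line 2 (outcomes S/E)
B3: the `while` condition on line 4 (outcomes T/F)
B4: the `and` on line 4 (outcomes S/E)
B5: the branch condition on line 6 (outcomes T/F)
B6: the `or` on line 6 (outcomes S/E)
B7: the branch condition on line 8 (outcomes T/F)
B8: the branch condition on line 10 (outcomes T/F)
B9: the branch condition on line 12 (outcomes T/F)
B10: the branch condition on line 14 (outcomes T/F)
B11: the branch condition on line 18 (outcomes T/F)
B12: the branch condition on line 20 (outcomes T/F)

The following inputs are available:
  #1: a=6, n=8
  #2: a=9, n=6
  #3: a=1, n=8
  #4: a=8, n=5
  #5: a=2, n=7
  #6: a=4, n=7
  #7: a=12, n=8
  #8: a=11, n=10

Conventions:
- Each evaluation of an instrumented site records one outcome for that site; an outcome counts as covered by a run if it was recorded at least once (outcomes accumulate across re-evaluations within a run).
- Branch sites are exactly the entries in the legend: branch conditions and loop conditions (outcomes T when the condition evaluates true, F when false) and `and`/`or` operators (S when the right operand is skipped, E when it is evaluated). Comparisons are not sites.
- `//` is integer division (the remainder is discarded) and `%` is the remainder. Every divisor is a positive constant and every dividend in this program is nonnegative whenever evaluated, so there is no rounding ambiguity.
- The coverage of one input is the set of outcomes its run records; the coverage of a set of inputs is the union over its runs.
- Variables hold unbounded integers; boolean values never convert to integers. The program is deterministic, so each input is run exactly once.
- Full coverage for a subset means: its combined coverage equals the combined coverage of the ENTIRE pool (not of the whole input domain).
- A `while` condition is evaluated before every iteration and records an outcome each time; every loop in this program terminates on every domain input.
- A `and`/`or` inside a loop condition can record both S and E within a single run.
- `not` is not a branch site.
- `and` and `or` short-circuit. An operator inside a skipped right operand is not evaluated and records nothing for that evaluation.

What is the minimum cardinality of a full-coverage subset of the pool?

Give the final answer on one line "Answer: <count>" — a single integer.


input #1 (a=6, n=8): events B2->E, B1->T, B2->E, B1->T, B2->E, B1->T, B2->E, B1->T, B2->E, B1->T, B2->S, B1->F, B4->E, B3->T, ...; covers B1=T, B1=F, B2=S, B2=E, B3=T, B3=F, B4=S, B4=E, B5=T, B6=E, B7=T, B8=T, B9=F, B11=T, B12=F
input #2 (a=9, n=6): events B2->E, B1->T, B2->E, B1->T, B2->E, B1->T, B2->E, B1->T, B2->E, B1->T, B2->E, B1->T, B2->S, B1->F, ...; covers B1=T, B1=F, B2=S, B2=E, B3=F, B4=E, B5=T, B6=E, B7=F, B8=T, B9=F, B11=T, B12=F
input #3 (a=1, n=8): events B2->E, B1->T, B2->E, B1->T, B2->E, B1->T, B2->E, B1->T, B2->E, B1->T, B2->S, B1->F, B4->E, B3->T, ...; covers B1=T, B1=F, B2=S, B2=E, B3=T, B3=F, B4=S, B4=E, B5=F, B6=E, B8=T, B9=F, B11=T, B12=F
input #4 (a=8, n=5): events B2->E, B1->T, B2->E, B1->T, B2->E, B1->T, B2->E, B1->T, B2->E, B1->T, B2->E, B1->T, B2->E, B1->T, ...; covers B1=T, B1=F, B2=S, B2=E, B3=F, B4=E, B5=T, B6=E, B7=T, B8=F, B10=T, B11=T, B12=F
input #5 (a=2, n=7): events B2->E, B1->T, B2->E, B1->T, B2->E, B1->T, B2->E, B1->T, B2->E, B1->T, B2->E, B1->T, B2->S, B1->F, ...; covers B1=T, B1=F, B2=S, B2=E, B3=T, B3=F, B4=S, B4=E, B5=F, B6=E, B8=F, B10=T, B11=T, B12=F
input #6 (a=4, n=7): events B2->E, B1->T, B2->E, B1->T, B2->E, B1->T, B2->E, B1->T, B2->E, B1->T, B2->E, B1->T, B2->S, B1->F, ...; covers B1=T, B1=F, B2=S, B2=E, B3=T, B3=F, B4=S, B4=E, B5=F, B6=E, B8=F, B10=T, B11=T, B12=F
input #7 (a=12, n=8): events B2->E, B1->T, B2->E, B1->T, B2->E, B1->T, B2->E, B1->T, B2->E, B1->T, B2->S, B1->F, B4->E, B3->T, ...; covers B1=T, B1=F, B2=S, B2=E, B3=T, B3=F, B4=S, B4=E, B5=T, B6=E, B7=T, B8=T, B9=F, B11=F, B12=F
input #8 (a=11, n=10): events B2->E, B1->T, B2->E, B1->T, B2->E, B1->T, B2->E, B1->T, B2->S, B1->F, B4->E, B3->T, B4->E, B3->T, ...; covers B1=T, B1=F, B2=S, B2=E, B3=T, B3=F, B4=S, B4=E, B5=T, B6=E, B7=F, B8=T, B9=F, B11=F, B12=F
together the pool reaches 20 outcomes: B1=T, B1=F, B2=S, B2=E, B3=T, B3=F, B4=S, B4=E, B5=T, B5=F, B6=E, B7=T, B7=F, B8=T, B8=F, B9=F, B10=T, B11=T, B11=F, B12=F
checked all size-1 subsets: none covers 20 outcomes (max 15/20)
checked all size-2 subsets: none covers 20 outcomes (max 19/20)
at size 3, {1, 5, 8} reaches all 20 outcomes; every lexicographically earlier size-3 subset fails
Answer: 3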